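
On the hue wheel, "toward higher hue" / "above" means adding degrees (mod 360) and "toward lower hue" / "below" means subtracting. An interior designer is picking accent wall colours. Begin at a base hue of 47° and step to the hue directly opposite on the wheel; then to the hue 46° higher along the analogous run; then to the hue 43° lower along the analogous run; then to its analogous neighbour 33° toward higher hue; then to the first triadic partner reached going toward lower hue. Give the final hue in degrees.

complement +180°: 47 + 180 = 227°
analog 46° ↑ +46°: 227 + 46 = 273°
analog 43° ↓ −43°: 273 − 43 = 230°
analog 33° ↑ +33°: 230 + 33 = 263°
triadic ↓ −120°: 263 − 120 = 143°

143°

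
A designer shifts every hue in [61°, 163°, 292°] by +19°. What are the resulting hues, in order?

61 + 19 = 80°
163 + 19 = 182°
292 + 19 = 311°

80°, 182°, 311°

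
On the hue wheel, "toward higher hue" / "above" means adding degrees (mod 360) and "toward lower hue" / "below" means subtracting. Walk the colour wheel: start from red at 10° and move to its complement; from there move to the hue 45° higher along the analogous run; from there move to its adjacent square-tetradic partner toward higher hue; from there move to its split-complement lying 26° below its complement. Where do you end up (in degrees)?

119°

10 + 180 = 190°   (complement)
190 + 45 = 235°   (analog 45° ↑)
235 + 90 = 325°   (square ↑)
325 + 154 = 479 → 479 − 360 = 119°   (split-comp 26° ↓)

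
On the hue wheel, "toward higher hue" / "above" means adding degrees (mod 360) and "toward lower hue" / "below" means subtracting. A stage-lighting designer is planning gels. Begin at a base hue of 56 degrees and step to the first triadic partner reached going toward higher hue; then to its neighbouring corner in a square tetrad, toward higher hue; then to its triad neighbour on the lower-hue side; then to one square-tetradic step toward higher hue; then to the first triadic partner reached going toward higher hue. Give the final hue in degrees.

+120° (triadic ↑): 56 + 120 = 176°
+90° (square ↑): 176 + 90 = 266°
−120° (triadic ↓): 266 − 120 = 146°
+90° (square ↑): 146 + 90 = 236°
+120° (triadic ↑): 236 + 120 = 356°

356°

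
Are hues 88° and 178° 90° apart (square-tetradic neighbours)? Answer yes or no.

Angular distance: |88 − 178| = 90 = 90°.
90° apart (square-tetradic neighbours) requires 90°.

yes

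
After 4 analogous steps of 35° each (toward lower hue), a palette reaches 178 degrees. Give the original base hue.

318°

4 steps of 35° (toward lower hue) give a net shift of −140°.
Start = end − shift: 178 + 140 = 318°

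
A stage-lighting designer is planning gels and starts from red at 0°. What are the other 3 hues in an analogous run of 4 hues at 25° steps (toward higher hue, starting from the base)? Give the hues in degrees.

Analogous hues sit every 25° along the wheel.
0 + 25 = 25°
0 + 50 = 50°
0 + 75 = 75°

25°, 50°, 75°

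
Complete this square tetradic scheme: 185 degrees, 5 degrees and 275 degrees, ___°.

95°

A square tetradic scheme places four hues every 90°.
The full set through 5° is {5°, 95°, 185°, 275°}.
Given {5°, 185°, 275°}, the missing hue is 95°.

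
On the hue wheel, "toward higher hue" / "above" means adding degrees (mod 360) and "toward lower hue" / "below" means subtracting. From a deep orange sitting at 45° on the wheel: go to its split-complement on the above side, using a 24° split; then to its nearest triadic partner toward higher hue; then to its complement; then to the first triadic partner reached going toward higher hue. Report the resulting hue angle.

309°

split-comp 24° ↑ +204°: 45 + 204 = 249°
triadic ↑ +120°: 249 + 120 = 369 → 369 − 360 = 9°
complement +180°: 9 + 180 = 189°
triadic ↑ +120°: 189 + 120 = 309°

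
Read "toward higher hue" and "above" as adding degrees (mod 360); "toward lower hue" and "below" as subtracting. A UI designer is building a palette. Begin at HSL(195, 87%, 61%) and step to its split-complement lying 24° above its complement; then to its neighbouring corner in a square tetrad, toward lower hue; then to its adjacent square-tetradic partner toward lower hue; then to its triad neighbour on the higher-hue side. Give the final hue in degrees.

split-comp 24° ↑ +204°: 195 + 204 = 399 → 399 − 360 = 39°
square ↓ −90°: 39 − 90 = -51 → -51 + 360 = 309°
square ↓ −90°: 309 − 90 = 219°
triadic ↑ +120°: 219 + 120 = 339°

339°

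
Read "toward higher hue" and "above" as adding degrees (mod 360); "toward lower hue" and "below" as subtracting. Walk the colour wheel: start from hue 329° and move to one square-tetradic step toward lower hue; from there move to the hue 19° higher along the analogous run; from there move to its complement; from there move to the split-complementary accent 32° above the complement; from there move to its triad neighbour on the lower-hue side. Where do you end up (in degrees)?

square ↓ −90°: 329 − 90 = 239°
analog 19° ↑ +19°: 239 + 19 = 258°
complement +180°: 258 + 180 = 438 → 438 − 360 = 78°
split-comp 32° ↑ +212°: 78 + 212 = 290°
triadic ↓ −120°: 290 − 120 = 170°

170°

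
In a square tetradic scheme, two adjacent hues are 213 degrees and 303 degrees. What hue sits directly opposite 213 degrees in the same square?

33°

A square tetradic scheme places four hues 90° apart; opposite corners are 180° apart.
213 + 180 = 393 → 393 − 360 = 33°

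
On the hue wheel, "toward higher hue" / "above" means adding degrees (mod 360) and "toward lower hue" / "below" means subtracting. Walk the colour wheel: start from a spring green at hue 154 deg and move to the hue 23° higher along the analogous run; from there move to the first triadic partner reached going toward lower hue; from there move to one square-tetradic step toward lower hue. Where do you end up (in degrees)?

+23° (analog 23° ↑): 154 + 23 = 177°
−120° (triadic ↓): 177 − 120 = 57°
−90° (square ↓): 57 − 90 = -33 → -33 + 360 = 327°

327°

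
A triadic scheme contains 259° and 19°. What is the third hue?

A triad spaces three hues 120° apart.
The full set is {19°, 139°, 259°}.

139°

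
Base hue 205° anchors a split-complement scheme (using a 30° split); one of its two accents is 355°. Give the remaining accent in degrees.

55°

Split-complementary hues sit 30° either side of the complement.
Complement of the base 205°: 205 + 180 = 385 → 385 − 360 = 25°
The given accent 355° is 30° one side of 25°; the other accent sits 30° the other side: 25 + 30 = 55°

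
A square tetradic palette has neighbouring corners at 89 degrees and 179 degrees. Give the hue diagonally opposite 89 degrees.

269°

A square tetradic scheme places four hues 90° apart; opposite corners are 180° apart.
89 + 180 = 269°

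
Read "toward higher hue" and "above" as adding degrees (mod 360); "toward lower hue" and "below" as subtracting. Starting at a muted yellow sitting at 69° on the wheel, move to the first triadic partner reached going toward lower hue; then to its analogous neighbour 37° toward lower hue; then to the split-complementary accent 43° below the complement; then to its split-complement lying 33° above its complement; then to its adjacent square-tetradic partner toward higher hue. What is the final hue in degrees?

352°

−120° (triadic ↓): 69 − 120 = -51 → -51 + 360 = 309°
−37° (analog 37° ↓): 309 − 37 = 272°
+137° (split-comp 43° ↓): 272 + 137 = 409 → 409 − 360 = 49°
+213° (split-comp 33° ↑): 49 + 213 = 262°
+90° (square ↑): 262 + 90 = 352°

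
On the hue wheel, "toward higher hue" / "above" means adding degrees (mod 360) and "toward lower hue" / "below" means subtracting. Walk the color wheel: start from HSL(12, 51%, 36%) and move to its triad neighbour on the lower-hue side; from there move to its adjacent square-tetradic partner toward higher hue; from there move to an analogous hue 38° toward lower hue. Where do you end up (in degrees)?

304°

12 − 120 = -108 → -108 + 360 = 252°   (triadic ↓)
252 + 90 = 342°   (square ↑)
342 − 38 = 304°   (analog 38° ↓)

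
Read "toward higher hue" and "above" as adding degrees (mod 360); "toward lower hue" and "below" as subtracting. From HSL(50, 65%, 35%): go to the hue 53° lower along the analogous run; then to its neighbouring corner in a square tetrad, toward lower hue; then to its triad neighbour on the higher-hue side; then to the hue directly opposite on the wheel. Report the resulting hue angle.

207°

−53° (analog 53° ↓): 50 − 53 = -3 → -3 + 360 = 357°
−90° (square ↓): 357 − 90 = 267°
+120° (triadic ↑): 267 + 120 = 387 → 387 − 360 = 27°
+180° (complement): 27 + 180 = 207°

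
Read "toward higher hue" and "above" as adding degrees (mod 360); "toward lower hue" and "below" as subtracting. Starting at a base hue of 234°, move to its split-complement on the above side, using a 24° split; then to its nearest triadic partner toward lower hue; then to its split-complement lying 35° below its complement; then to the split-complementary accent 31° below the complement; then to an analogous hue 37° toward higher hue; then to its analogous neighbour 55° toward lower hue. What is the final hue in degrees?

234°

+204° (split-comp 24° ↑): 234 + 204 = 438 → 438 − 360 = 78°
−120° (triadic ↓): 78 − 120 = -42 → -42 + 360 = 318°
+145° (split-comp 35° ↓): 318 + 145 = 463 → 463 − 360 = 103°
+149° (split-comp 31° ↓): 103 + 149 = 252°
+37° (analog 37° ↑): 252 + 37 = 289°
−55° (analog 55° ↓): 289 − 55 = 234°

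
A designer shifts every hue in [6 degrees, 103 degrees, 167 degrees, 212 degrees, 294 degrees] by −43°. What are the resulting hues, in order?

6 − 43 = -37 → -37 + 360 = 323°
103 − 43 = 60°
167 − 43 = 124°
212 − 43 = 169°
294 − 43 = 251°

323°, 60°, 124°, 169°, 251°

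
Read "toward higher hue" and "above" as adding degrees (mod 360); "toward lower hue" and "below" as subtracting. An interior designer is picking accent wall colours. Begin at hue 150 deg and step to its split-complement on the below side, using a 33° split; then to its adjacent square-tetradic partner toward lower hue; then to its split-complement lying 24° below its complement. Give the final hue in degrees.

3°

+147° (split-comp 33° ↓): 150 + 147 = 297°
−90° (square ↓): 297 − 90 = 207°
+156° (split-comp 24° ↓): 207 + 156 = 363 → 363 − 360 = 3°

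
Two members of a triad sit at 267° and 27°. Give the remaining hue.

A triad spaces three hues 120° apart.
The full set is {27°, 147°, 267°}.

147°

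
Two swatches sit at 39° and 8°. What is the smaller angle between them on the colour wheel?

|39 − 8| = 31.
31 ≤ 180, so the shorter arc is 31°.

31°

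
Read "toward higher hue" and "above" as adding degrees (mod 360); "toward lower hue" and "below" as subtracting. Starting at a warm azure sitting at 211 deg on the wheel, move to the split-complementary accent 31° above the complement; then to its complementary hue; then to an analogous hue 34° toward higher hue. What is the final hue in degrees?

276°

211 + 211 = 422 → 422 − 360 = 62°   (split-comp 31° ↑)
62 + 180 = 242°   (complement)
242 + 34 = 276°   (analog 34° ↑)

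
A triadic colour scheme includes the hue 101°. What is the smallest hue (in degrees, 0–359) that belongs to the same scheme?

A triad places three hues 120° apart.
The full set through 101° is {101°, 221°, 341°}.

101°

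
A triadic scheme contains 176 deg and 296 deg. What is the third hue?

56°

A triad spaces three hues 120° apart.
The full set is {56°, 176°, 296°}.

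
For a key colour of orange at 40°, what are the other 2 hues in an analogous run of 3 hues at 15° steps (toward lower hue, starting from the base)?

Analogous hues sit every 15° along the wheel.
40 − 15 = 25°
40 − 30 = 10°

25° and 10°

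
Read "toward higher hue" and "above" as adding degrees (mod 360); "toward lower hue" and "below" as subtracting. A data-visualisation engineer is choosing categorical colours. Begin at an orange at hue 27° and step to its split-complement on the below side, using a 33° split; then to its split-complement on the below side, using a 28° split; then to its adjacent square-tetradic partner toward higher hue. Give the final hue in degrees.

56°

27 + 147 = 174°   (split-comp 33° ↓)
174 + 152 = 326°   (split-comp 28° ↓)
326 + 90 = 416 → 416 − 360 = 56°   (square ↑)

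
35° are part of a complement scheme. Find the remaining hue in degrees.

The complement sits 180° across the wheel.
The full set through 35° is {35°, 215°}.
Given {35°}, the missing hue is 215°.

215°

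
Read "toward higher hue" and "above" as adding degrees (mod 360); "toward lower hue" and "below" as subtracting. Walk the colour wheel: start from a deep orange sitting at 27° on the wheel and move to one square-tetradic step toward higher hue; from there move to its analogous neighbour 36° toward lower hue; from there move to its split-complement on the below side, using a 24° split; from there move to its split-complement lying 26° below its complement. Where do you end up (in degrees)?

31°

square ↑ +90°: 27 + 90 = 117°
analog 36° ↓ −36°: 117 − 36 = 81°
split-comp 24° ↓ +156°: 81 + 156 = 237°
split-comp 26° ↓ +154°: 237 + 154 = 391 → 391 − 360 = 31°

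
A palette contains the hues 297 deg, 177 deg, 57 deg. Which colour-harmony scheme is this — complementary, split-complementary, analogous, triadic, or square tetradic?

triadic

Sort the hues: 57°, 177°, 297°.
Successive gaps around the wheel: 120°, 120°, 120°.
Three hues equally spaced 120° apart form a triad.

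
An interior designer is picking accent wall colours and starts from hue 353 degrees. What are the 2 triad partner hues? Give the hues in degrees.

A triad places three hues 120° apart.
353 + 120 = 473 → 473 − 360 = 113°
353 + 240 = 593 → 593 − 360 = 233°

113° and 233°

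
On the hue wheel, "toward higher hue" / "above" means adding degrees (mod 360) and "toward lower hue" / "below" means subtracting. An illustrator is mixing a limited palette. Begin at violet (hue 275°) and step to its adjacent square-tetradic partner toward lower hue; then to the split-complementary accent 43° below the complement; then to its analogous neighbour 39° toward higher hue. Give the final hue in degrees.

square ↓ −90°: 275 − 90 = 185°
split-comp 43° ↓ +137°: 185 + 137 = 322°
analog 39° ↑ +39°: 322 + 39 = 361 → 361 − 360 = 1°

1°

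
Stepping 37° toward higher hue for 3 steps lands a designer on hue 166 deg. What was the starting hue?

3 steps of 37° (toward higher hue) give a net shift of +111°.
Start = end − shift: 166 − 111 = 55°

55°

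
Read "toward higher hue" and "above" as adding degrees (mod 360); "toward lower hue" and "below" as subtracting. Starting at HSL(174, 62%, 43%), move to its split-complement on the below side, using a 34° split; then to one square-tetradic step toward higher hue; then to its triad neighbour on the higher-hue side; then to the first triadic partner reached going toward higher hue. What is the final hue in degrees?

290°

+146° (split-comp 34° ↓): 174 + 146 = 320°
+90° (square ↑): 320 + 90 = 410 → 410 − 360 = 50°
+120° (triadic ↑): 50 + 120 = 170°
+120° (triadic ↑): 170 + 120 = 290°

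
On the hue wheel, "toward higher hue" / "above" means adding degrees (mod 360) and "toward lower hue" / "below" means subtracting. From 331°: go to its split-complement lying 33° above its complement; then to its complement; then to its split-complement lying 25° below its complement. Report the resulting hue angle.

331 + 213 = 544 → 544 − 360 = 184°   (split-comp 33° ↑)
184 + 180 = 364 → 364 − 360 = 4°   (complement)
4 + 155 = 159°   (split-comp 25° ↓)

159°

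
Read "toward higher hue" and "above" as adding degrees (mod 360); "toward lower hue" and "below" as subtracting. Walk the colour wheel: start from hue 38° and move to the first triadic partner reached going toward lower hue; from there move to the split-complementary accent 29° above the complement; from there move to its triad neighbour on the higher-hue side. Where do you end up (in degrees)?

247°

triadic ↓ −120°: 38 − 120 = -82 → -82 + 360 = 278°
split-comp 29° ↑ +209°: 278 + 209 = 487 → 487 − 360 = 127°
triadic ↑ +120°: 127 + 120 = 247°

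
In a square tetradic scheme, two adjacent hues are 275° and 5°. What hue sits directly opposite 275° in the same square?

95°

A square tetradic scheme places four hues 90° apart; opposite corners are 180° apart.
275 + 180 = 455 → 455 − 360 = 95°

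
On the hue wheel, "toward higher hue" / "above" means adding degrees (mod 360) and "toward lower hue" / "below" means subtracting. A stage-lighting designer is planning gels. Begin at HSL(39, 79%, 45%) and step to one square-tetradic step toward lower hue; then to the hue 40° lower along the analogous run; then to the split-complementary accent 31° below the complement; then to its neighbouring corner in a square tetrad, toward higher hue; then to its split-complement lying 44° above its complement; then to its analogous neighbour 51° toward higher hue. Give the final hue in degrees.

63°

−90° (square ↓): 39 − 90 = -51 → -51 + 360 = 309°
−40° (analog 40° ↓): 309 − 40 = 269°
+149° (split-comp 31° ↓): 269 + 149 = 418 → 418 − 360 = 58°
+90° (square ↑): 58 + 90 = 148°
+224° (split-comp 44° ↑): 148 + 224 = 372 → 372 − 360 = 12°
+51° (analog 51° ↑): 12 + 51 = 63°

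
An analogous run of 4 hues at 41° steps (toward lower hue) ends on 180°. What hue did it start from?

303°

3 steps of 41° (toward lower hue) give a net shift of −123°.
Start = end − shift: 180 + 123 = 303°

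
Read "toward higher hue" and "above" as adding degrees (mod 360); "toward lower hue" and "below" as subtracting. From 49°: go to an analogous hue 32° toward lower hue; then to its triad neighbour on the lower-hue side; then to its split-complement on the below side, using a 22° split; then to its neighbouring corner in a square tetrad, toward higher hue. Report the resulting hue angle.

−32° (analog 32° ↓): 49 − 32 = 17°
−120° (triadic ↓): 17 − 120 = -103 → -103 + 360 = 257°
+158° (split-comp 22° ↓): 257 + 158 = 415 → 415 − 360 = 55°
+90° (square ↑): 55 + 90 = 145°

145°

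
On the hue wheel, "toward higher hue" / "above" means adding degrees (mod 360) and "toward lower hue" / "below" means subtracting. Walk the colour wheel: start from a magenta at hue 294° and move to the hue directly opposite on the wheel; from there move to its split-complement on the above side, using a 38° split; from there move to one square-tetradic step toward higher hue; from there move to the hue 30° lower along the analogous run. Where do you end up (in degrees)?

complement +180°: 294 + 180 = 474 → 474 − 360 = 114°
split-comp 38° ↑ +218°: 114 + 218 = 332°
square ↑ +90°: 332 + 90 = 422 → 422 − 360 = 62°
analog 30° ↓ −30°: 62 − 30 = 32°

32°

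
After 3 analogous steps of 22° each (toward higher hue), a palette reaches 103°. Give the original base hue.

3 steps of 22° (toward higher hue) give a net shift of +66°.
Start = end − shift: 103 − 66 = 37°

37°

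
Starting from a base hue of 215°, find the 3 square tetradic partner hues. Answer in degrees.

215 + 90 = 305°
215 + 180 = 395 → 395 − 360 = 35°
215 + 270 = 485 → 485 − 360 = 125°

305°, 35° and 125°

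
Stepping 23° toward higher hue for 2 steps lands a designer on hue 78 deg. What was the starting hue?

32°

2 steps of 23° (toward higher hue) give a net shift of +46°.
Start = end − shift: 78 − 46 = 32°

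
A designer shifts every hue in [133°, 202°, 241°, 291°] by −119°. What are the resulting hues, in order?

133 − 119 = 14°
202 − 119 = 83°
241 − 119 = 122°
291 − 119 = 172°

14°, 83°, 122°, 172°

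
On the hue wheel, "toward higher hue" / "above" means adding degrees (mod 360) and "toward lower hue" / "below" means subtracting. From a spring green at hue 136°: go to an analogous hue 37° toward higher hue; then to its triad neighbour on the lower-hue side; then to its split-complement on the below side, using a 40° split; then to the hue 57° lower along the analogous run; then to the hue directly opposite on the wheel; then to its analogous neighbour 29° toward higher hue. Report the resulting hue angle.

345°

+37° (analog 37° ↑): 136 + 37 = 173°
−120° (triadic ↓): 173 − 120 = 53°
+140° (split-comp 40° ↓): 53 + 140 = 193°
−57° (analog 57° ↓): 193 − 57 = 136°
+180° (complement): 136 + 180 = 316°
+29° (analog 29° ↑): 316 + 29 = 345°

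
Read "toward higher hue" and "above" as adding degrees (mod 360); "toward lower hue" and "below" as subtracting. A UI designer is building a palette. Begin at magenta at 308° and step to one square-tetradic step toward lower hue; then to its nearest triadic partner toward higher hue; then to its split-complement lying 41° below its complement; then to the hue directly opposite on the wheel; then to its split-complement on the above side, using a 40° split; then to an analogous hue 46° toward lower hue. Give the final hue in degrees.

308 − 90 = 218°   (square ↓)
218 + 120 = 338°   (triadic ↑)
338 + 139 = 477 → 477 − 360 = 117°   (split-comp 41° ↓)
117 + 180 = 297°   (complement)
297 + 220 = 517 → 517 − 360 = 157°   (split-comp 40° ↑)
157 − 46 = 111°   (analog 46° ↓)

111°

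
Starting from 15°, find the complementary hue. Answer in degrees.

195°

The complement sits 180° across the wheel.
15 + 180 = 195°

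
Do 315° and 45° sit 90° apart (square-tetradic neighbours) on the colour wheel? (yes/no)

Angular distance: |315 − 45| = 270; shorter arc = 360 − 270 = 90°.
90° apart (square-tetradic neighbours) requires 90°.

yes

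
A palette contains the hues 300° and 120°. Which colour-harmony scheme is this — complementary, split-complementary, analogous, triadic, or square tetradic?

Sort the hues: 120°, 300°.
Successive gaps around the wheel: 180°, 180°.
Two hues 180° apart are complementary.

complementary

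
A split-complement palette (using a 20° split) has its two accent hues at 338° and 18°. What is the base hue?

The accents sit 20° either side of the complement, so the complement is their short-arc midpoint on the wheel.
Short-arc midpoint of 338° and 18°: 358°.
Base is 180° from the complement: 358 − 180 = 178°

178°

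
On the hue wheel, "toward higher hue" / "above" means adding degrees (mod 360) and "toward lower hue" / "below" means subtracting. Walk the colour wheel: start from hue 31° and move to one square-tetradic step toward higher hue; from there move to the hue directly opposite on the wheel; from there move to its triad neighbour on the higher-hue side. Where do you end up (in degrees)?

31 + 90 = 121°   (square ↑)
121 + 180 = 301°   (complement)
301 + 120 = 421 → 421 − 360 = 61°   (triadic ↑)

61°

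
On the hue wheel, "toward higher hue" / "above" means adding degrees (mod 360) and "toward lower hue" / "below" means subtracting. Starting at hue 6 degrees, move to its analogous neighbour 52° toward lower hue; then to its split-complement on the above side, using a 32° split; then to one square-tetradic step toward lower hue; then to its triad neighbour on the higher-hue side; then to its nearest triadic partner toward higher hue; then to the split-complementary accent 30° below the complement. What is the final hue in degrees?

−52° (analog 52° ↓): 6 − 52 = -46 → -46 + 360 = 314°
+212° (split-comp 32° ↑): 314 + 212 = 526 → 526 − 360 = 166°
−90° (square ↓): 166 − 90 = 76°
+120° (triadic ↑): 76 + 120 = 196°
+120° (triadic ↑): 196 + 120 = 316°
+150° (split-comp 30° ↓): 316 + 150 = 466 → 466 − 360 = 106°

106°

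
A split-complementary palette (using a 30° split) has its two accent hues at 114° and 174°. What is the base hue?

324°

The accents sit 30° either side of the complement, so the complement is their short-arc midpoint on the wheel.
Short-arc midpoint of 114° and 174°: 144°.
Base is 180° from the complement: 144 − 180 = -36 → -36 + 360 = 324°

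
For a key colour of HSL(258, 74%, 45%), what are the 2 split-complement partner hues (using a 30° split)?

Split-complementary hues sit 30° either side of the complement.
Complement of 258 deg: 258 + 180 = 438 → 438 − 360 = 78°
78 − 30 = 48°
78 + 30 = 108°

48° and 108°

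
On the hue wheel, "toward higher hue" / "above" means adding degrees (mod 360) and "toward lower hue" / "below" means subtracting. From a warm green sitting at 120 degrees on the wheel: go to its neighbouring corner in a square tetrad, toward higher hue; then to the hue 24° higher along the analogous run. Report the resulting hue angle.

120 + 90 = 210°   (square ↑)
210 + 24 = 234°   (analog 24° ↑)

234°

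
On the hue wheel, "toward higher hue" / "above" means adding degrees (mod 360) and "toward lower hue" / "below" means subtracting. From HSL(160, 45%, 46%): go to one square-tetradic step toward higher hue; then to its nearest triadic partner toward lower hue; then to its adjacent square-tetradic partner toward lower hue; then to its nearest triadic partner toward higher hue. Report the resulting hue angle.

160°

160 + 90 = 250°   (square ↑)
250 − 120 = 130°   (triadic ↓)
130 − 90 = 40°   (square ↓)
40 + 120 = 160°   (triadic ↑)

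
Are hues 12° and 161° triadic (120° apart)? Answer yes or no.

Angular distance: |12 − 161| = 149 = 149°.
Triadic (120° apart) requires 120°.

no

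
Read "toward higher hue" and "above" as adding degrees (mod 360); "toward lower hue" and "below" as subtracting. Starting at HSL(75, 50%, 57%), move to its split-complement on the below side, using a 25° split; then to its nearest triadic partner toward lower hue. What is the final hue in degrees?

110°

split-comp 25° ↓ +155°: 75 + 155 = 230°
triadic ↓ −120°: 230 − 120 = 110°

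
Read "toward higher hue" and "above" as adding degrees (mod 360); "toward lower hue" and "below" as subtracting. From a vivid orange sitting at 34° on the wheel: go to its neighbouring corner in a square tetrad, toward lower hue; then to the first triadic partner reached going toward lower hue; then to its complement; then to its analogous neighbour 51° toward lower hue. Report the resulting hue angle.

313°

34 − 90 = -56 → -56 + 360 = 304°   (square ↓)
304 − 120 = 184°   (triadic ↓)
184 + 180 = 364 → 364 − 360 = 4°   (complement)
4 − 51 = -47 → -47 + 360 = 313°   (analog 51° ↓)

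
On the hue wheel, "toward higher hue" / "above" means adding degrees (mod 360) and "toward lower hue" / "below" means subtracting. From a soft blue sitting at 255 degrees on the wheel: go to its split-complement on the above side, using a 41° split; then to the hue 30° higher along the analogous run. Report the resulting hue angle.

255 + 221 = 476 → 476 − 360 = 116°   (split-comp 41° ↑)
116 + 30 = 146°   (analog 30° ↑)

146°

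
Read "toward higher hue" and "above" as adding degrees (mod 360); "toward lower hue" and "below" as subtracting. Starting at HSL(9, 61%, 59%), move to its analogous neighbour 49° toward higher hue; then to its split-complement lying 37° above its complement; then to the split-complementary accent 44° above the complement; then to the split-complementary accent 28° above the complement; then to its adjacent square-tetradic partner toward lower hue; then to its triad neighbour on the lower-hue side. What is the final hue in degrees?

9 + 49 = 58°   (analog 49° ↑)
58 + 217 = 275°   (split-comp 37° ↑)
275 + 224 = 499 → 499 − 360 = 139°   (split-comp 44° ↑)
139 + 208 = 347°   (split-comp 28° ↑)
347 − 90 = 257°   (square ↓)
257 − 120 = 137°   (triadic ↓)

137°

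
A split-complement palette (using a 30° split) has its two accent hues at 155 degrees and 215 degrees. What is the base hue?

The accents sit 30° either side of the complement, so the complement is their short-arc midpoint on the wheel.
Short-arc midpoint of 155° and 215°: 185°.
Base is 180° from the complement: 185 − 180 = 5°

5°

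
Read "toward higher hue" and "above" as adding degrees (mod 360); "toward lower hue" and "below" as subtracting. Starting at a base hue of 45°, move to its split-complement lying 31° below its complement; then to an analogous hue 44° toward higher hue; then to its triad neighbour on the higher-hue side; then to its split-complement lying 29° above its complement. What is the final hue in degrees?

45 + 149 = 194°   (split-comp 31° ↓)
194 + 44 = 238°   (analog 44° ↑)
238 + 120 = 358°   (triadic ↑)
358 + 209 = 567 → 567 − 360 = 207°   (split-comp 29° ↑)

207°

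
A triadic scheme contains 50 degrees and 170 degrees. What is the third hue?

290°

A triad spaces three hues 120° apart.
The full set is {50°, 170°, 290°}.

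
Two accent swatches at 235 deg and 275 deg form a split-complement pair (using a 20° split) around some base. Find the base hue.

The accents sit 20° either side of the complement, so the complement is their short-arc midpoint on the wheel.
Short-arc midpoint of 235° and 275°: 255°.
Base is 180° from the complement: 255 − 180 = 75°

75°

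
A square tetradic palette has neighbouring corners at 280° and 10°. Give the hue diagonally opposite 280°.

100°

A square tetradic scheme places four hues 90° apart; opposite corners are 180° apart.
280 + 180 = 460 → 460 − 360 = 100°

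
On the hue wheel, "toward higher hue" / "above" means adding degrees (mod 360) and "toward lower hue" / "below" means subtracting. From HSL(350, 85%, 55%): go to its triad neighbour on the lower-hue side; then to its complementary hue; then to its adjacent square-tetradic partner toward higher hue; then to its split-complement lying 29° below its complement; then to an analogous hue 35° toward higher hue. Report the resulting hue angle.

350 − 120 = 230°   (triadic ↓)
230 + 180 = 410 → 410 − 360 = 50°   (complement)
50 + 90 = 140°   (square ↑)
140 + 151 = 291°   (split-comp 29° ↓)
291 + 35 = 326°   (analog 35° ↑)

326°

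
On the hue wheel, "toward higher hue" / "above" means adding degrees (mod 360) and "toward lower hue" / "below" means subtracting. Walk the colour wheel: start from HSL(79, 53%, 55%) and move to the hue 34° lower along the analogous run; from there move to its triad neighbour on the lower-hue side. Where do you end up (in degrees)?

285°

−34° (analog 34° ↓): 79 − 34 = 45°
−120° (triadic ↓): 45 − 120 = -75 → -75 + 360 = 285°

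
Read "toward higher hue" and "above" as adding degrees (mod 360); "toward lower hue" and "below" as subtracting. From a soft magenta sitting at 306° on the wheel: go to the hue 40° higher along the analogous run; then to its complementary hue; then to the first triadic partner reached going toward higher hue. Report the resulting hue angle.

306 + 40 = 346°   (analog 40° ↑)
346 + 180 = 526 → 526 − 360 = 166°   (complement)
166 + 120 = 286°   (triadic ↑)

286°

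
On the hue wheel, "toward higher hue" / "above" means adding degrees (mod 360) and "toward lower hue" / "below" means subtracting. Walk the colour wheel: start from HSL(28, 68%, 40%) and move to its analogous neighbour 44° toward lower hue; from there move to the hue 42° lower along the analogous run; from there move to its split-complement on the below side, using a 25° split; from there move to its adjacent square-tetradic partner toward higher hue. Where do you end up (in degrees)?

187°

28 − 44 = -16 → -16 + 360 = 344°   (analog 44° ↓)
344 − 42 = 302°   (analog 42° ↓)
302 + 155 = 457 → 457 − 360 = 97°   (split-comp 25° ↓)
97 + 90 = 187°   (square ↑)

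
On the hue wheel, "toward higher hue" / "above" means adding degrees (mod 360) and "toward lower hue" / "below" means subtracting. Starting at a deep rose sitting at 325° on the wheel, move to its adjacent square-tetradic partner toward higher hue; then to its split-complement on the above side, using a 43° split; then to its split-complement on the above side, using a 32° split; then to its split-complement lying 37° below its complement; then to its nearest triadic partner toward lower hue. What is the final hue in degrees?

153°

325 + 90 = 415 → 415 − 360 = 55°   (square ↑)
55 + 223 = 278°   (split-comp 43° ↑)
278 + 212 = 490 → 490 − 360 = 130°   (split-comp 32° ↑)
130 + 143 = 273°   (split-comp 37° ↓)
273 − 120 = 153°   (triadic ↓)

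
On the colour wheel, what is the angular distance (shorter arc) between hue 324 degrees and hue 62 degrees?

98°

|324 − 62| = 262.
The shorter arc is 360 − 262 = 98°.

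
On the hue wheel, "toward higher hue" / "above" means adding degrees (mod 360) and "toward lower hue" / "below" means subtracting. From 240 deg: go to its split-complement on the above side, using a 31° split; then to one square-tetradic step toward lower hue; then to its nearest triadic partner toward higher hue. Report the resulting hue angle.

121°

+211° (split-comp 31° ↑): 240 + 211 = 451 → 451 − 360 = 91°
−90° (square ↓): 91 − 90 = 1°
+120° (triadic ↑): 1 + 120 = 121°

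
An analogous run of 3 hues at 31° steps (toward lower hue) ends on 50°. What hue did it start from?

112°

2 steps of 31° (toward lower hue) give a net shift of −62°.
Start = end − shift: 50 + 62 = 112°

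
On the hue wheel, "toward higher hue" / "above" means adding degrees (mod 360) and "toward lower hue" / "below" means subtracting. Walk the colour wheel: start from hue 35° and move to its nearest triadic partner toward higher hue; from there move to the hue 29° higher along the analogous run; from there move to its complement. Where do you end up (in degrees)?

35 + 120 = 155°   (triadic ↑)
155 + 29 = 184°   (analog 29° ↑)
184 + 180 = 364 → 364 − 360 = 4°   (complement)

4°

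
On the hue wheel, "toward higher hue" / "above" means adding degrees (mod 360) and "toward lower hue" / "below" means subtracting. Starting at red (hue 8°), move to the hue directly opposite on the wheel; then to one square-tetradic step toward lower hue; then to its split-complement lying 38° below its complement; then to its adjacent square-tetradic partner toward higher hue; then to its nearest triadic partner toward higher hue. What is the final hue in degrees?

8 + 180 = 188°   (complement)
188 − 90 = 98°   (square ↓)
98 + 142 = 240°   (split-comp 38° ↓)
240 + 90 = 330°   (square ↑)
330 + 120 = 450 → 450 − 360 = 90°   (triadic ↑)

90°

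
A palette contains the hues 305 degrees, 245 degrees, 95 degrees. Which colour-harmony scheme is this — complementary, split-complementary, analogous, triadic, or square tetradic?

split-complementary

Sort the hues: 95°, 245°, 305°.
Successive gaps around the wheel: 150°, 60°, 150°.
Two 150° gaps and one 60° gap — a base hue opposite a pair of accents 30° either side of its complement — is the split-complementary pattern.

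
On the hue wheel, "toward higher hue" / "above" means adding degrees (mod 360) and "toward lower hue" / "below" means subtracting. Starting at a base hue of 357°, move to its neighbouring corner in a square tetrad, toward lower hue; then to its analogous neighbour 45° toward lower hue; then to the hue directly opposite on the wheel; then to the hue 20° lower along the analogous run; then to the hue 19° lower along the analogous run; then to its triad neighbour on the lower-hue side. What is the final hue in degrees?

square ↓ −90°: 357 − 90 = 267°
analog 45° ↓ −45°: 267 − 45 = 222°
complement +180°: 222 + 180 = 402 → 402 − 360 = 42°
analog 20° ↓ −20°: 42 − 20 = 22°
analog 19° ↓ −19°: 22 − 19 = 3°
triadic ↓ −120°: 3 − 120 = -117 → -117 + 360 = 243°

243°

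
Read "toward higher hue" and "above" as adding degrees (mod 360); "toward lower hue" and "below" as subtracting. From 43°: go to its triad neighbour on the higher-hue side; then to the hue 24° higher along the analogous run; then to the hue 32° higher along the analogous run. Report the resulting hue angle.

219°

triadic ↑ +120°: 43 + 120 = 163°
analog 24° ↑ +24°: 163 + 24 = 187°
analog 32° ↑ +32°: 187 + 32 = 219°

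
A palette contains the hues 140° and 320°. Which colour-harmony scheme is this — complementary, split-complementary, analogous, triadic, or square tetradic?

complementary

Sort the hues: 140°, 320°.
Successive gaps around the wheel: 180°, 180°.
Two hues 180° apart are complementary.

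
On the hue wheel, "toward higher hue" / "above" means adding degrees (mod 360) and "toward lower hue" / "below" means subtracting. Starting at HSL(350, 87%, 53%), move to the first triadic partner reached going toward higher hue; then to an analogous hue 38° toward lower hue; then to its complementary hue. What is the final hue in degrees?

252°

triadic ↑ +120°: 350 + 120 = 470 → 470 − 360 = 110°
analog 38° ↓ −38°: 110 − 38 = 72°
complement +180°: 72 + 180 = 252°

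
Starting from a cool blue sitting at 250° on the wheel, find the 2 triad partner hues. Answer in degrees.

A triad places three hues 120° apart.
250 + 120 = 370 → 370 − 360 = 10°
250 + 240 = 490 → 490 − 360 = 130°

10° and 130°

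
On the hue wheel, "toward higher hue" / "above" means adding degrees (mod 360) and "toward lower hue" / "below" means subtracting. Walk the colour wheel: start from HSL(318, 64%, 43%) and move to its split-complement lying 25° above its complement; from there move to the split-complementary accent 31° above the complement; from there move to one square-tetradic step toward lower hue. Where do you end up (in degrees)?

+205° (split-comp 25° ↑): 318 + 205 = 523 → 523 − 360 = 163°
+211° (split-comp 31° ↑): 163 + 211 = 374 → 374 − 360 = 14°
−90° (square ↓): 14 − 90 = -76 → -76 + 360 = 284°

284°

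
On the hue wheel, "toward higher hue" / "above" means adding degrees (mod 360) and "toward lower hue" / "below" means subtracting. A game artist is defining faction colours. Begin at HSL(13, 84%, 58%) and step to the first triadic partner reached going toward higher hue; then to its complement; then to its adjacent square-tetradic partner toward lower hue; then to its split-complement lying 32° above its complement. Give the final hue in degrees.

75°

triadic ↑ +120°: 13 + 120 = 133°
complement +180°: 133 + 180 = 313°
square ↓ −90°: 313 − 90 = 223°
split-comp 32° ↑ +212°: 223 + 212 = 435 → 435 − 360 = 75°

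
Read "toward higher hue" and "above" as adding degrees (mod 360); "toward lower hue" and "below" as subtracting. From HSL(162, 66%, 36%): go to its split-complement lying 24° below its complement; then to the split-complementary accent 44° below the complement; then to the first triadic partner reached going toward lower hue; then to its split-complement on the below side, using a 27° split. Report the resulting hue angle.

162 + 156 = 318°   (split-comp 24° ↓)
318 + 136 = 454 → 454 − 360 = 94°   (split-comp 44° ↓)
94 − 120 = -26 → -26 + 360 = 334°   (triadic ↓)
334 + 153 = 487 → 487 − 360 = 127°   (split-comp 27° ↓)

127°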